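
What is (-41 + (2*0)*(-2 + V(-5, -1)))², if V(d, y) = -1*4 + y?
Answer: 1681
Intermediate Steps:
V(d, y) = -4 + y
(-41 + (2*0)*(-2 + V(-5, -1)))² = (-41 + (2*0)*(-2 + (-4 - 1)))² = (-41 + 0*(-2 - 5))² = (-41 + 0*(-7))² = (-41 + 0)² = (-41)² = 1681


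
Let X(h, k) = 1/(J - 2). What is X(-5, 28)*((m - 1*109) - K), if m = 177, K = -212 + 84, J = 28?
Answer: 98/13 ≈ 7.5385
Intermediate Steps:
K = -128
X(h, k) = 1/26 (X(h, k) = 1/(28 - 2) = 1/26)
X(-5, 28)*((m - 1*109) - K) = ((177 - 1*109) - 1*(-128))/26 = ((177 - 109) + 128)/26 = (68 + 128)/26 = (1/26)*196 = 98/13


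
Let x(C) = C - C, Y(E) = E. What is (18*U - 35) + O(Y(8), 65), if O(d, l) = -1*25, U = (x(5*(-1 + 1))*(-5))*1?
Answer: -60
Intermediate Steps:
x(C) = 0
U = 0 (U = (0*(-5))*1 = 0*1 = 0)
O(d, l) = -25
(18*U - 35) + O(Y(8), 65) = (18*0 - 35) - 25 = (0 - 35) - 25 = -35 - 25 = -60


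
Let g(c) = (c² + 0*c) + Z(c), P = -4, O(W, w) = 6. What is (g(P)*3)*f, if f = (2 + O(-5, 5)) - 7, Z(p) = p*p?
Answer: 96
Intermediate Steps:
Z(p) = p²
f = 1 (f = (2 + 6) - 7 = 8 - 7 = 1)
g(c) = 2*c² (g(c) = (c² + 0*c) + c² = (c² + 0) + c² = c² + c² = 2*c²)
(g(P)*3)*f = ((2*(-4)²)*3)*1 = ((2*16)*3)*1 = (32*3)*1 = 96*1 = 96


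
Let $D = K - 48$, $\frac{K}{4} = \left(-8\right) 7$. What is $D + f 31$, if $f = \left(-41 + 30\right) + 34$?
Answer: $441$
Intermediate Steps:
$K = -224$ ($K = 4 \left(\left(-8\right) 7\right) = 4 \left(-56\right) = -224$)
$D = -272$ ($D = -224 - 48 = -272$)
$f = 23$ ($f = -11 + 34 = 23$)
$D + f 31 = -272 + 23 \cdot 31 = -272 + 713 = 441$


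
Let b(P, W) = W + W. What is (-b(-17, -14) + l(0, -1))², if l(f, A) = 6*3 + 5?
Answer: 2601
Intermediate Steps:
b(P, W) = 2*W
l(f, A) = 23 (l(f, A) = 18 + 5 = 23)
(-b(-17, -14) + l(0, -1))² = (-2*(-14) + 23)² = (-1*(-28) + 23)² = (28 + 23)² = 51² = 2601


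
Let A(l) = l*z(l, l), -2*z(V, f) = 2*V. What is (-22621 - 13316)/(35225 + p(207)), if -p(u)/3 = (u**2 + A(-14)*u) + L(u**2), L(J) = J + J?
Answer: 35937/228700 ≈ 0.15714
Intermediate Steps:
z(V, f) = -V
A(l) = -l**2 (A(l) = l*(-l) = -l**2)
L(J) = 2*J
p(u) = -9*u**2 + 588*u (p(u) = -3*((u**2 + (-1*(-14)**2)*u) + 2*u**2) = -3*((u**2 + (-1*196)*u) + 2*u**2) = -3*((u**2 - 196*u) + 2*u**2) = -3*(-196*u + 3*u**2) = -9*u**2 + 588*u)
(-22621 - 13316)/(35225 + p(207)) = (-22621 - 13316)/(35225 + 3*207*(196 - 3*207)) = -35937/(35225 + 3*207*(196 - 621)) = -35937/(35225 + 3*207*(-425)) = -35937/(35225 - 263925) = -35937/(-228700) = -35937*(-1/228700) = 35937/228700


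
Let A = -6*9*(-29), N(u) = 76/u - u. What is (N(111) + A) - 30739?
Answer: -3250448/111 ≈ -29283.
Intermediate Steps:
N(u) = -u + 76/u
A = 1566 (A = -54*(-29) = 1566)
(N(111) + A) - 30739 = ((-1*111 + 76/111) + 1566) - 30739 = ((-111 + 76*(1/111)) + 1566) - 30739 = ((-111 + 76/111) + 1566) - 30739 = (-12245/111 + 1566) - 30739 = 161581/111 - 30739 = -3250448/111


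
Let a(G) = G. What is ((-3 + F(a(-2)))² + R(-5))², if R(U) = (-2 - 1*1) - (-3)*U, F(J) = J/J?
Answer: 196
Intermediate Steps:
F(J) = 1
R(U) = -3 + 3*U (R(U) = (-2 - 1) + 3*U = -3 + 3*U)
((-3 + F(a(-2)))² + R(-5))² = ((-3 + 1)² + (-3 + 3*(-5)))² = ((-2)² + (-3 - 15))² = (4 - 18)² = (-14)² = 196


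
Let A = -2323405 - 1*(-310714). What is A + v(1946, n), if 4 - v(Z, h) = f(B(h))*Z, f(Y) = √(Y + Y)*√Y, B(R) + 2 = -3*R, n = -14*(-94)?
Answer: -2012687 + 7686700*√2 ≈ 8.8580e+6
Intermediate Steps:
n = 1316
B(R) = -2 - 3*R
f(Y) = Y*√2 (f(Y) = √(2*Y)*√Y = (√2*√Y)*√Y = Y*√2)
A = -2012691 (A = -2323405 + 310714 = -2012691)
v(Z, h) = 4 - Z*√2*(-2 - 3*h) (v(Z, h) = 4 - (-2 - 3*h)*√2*Z = 4 - √2*(-2 - 3*h)*Z = 4 - Z*√2*(-2 - 3*h))
A + v(1946, n) = -2012691 + (4 + 1946*√2*(2 + 3*1316)) = -2012691 + (4 + 1946*√2*(2 + 3948)) = -2012691 + (4 + 1946*√2*3950) = -2012691 + (4 + 7686700*√2) = -2012687 + 7686700*√2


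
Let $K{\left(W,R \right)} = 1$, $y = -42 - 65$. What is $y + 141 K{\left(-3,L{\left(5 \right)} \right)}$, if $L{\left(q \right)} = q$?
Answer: $34$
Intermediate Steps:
$y = -107$
$y + 141 K{\left(-3,L{\left(5 \right)} \right)} = -107 + 141 \cdot 1 = -107 + 141 = 34$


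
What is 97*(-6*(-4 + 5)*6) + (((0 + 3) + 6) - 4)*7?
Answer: -3457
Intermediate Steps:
97*(-6*(-4 + 5)*6) + (((0 + 3) + 6) - 4)*7 = 97*(-6*6) + ((3 + 6) - 4)*7 = 97*(-1*6*6) + (9 - 4)*7 = 97*(-6*6) + 5*7 = 97*(-36) + 35 = -3492 + 35 = -3457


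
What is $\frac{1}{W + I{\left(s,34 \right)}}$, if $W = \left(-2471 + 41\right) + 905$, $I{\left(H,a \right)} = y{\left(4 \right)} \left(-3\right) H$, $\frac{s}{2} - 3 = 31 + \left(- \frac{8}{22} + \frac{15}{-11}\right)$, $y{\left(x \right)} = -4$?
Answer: $- \frac{11}{8255} \approx -0.0013325$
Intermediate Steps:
$s = \frac{710}{11}$ ($s = 6 + 2 \left(31 + \left(- \frac{8}{22} + \frac{15}{-11}\right)\right) = 6 + 2 \left(31 + \left(\left(-8\right) \frac{1}{22} + 15 \left(- \frac{1}{11}\right)\right)\right) = 6 + 2 \left(31 - \frac{19}{11}\right) = 6 + 2 \cdot \frac{322}{11} = 6 + \frac{644}{11} = \frac{710}{11} \approx 64.545$)
$I{\left(H,a \right)} = 12 H$ ($I{\left(H,a \right)} = \left(-4\right) \left(-3\right) H = 12 H$)
$W = -1525$ ($W = -2430 + 905 = -1525$)
$\frac{1}{W + I{\left(s,34 \right)}} = \frac{1}{-1525 + 12 \cdot \frac{710}{11}} = \frac{1}{-1525 + \frac{8520}{11}} = \frac{1}{- \frac{8255}{11}} = - \frac{11}{8255}$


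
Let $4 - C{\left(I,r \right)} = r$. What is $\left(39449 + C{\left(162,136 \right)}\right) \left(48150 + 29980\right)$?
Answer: $3071837210$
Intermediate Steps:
$C{\left(I,r \right)} = 4 - r$
$\left(39449 + C{\left(162,136 \right)}\right) \left(48150 + 29980\right) = \left(39449 + \left(4 - 136\right)\right) \left(48150 + 29980\right) = \left(39449 + \left(4 - 136\right)\right) 78130 = \left(39449 - 132\right) 78130 = 39317 \cdot 78130 = 3071837210$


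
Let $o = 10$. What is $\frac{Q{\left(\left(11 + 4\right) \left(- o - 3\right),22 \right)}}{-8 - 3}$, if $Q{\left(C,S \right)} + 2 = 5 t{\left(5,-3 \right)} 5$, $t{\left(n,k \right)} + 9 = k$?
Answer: $\frac{302}{11} \approx 27.455$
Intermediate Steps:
$t{\left(n,k \right)} = -9 + k$
$Q{\left(C,S \right)} = -302$ ($Q{\left(C,S \right)} = -2 + 5 \left(-9 - 3\right) 5 = -2 + 5 \left(-12\right) 5 = -2 - 300 = -302$)
$\frac{Q{\left(\left(11 + 4\right) \left(- o - 3\right),22 \right)}}{-8 - 3} = \frac{1}{-8 - 3} \left(-302\right) = \frac{1}{-11} \left(-302\right) = \left(- \frac{1}{11}\right) \left(-302\right) = \frac{302}{11}$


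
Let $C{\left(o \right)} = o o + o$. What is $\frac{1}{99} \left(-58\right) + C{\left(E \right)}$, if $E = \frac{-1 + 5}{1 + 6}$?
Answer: $\frac{1514}{4851} \approx 0.3121$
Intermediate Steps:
$E = \frac{4}{7} \approx 0.57143$
$C{\left(o \right)} = o + o^{2}$ ($C{\left(o \right)} = o^{2} + o = o + o^{2}$)
$\frac{1}{99} \left(-58\right) + C{\left(E \right)} = \frac{1}{99} \left(-58\right) + \frac{4 \left(1 + \frac{4}{7}\right)}{7} = \frac{1}{99} \left(-58\right) + \frac{4}{7} \cdot \frac{11}{7} = - \frac{58}{99} + \frac{44}{49} = \frac{1514}{4851}$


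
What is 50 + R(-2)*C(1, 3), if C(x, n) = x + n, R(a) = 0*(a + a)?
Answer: 50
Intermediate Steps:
R(a) = 0 (R(a) = 0*(2*a) = 0)
C(x, n) = n + x
50 + R(-2)*C(1, 3) = 50 + 0*(3 + 1) = 50 + 0*4 = 50 + 0 = 50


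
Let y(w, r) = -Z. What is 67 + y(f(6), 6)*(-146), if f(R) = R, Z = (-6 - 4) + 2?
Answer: -1101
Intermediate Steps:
Z = -8 (Z = -10 + 2 = -8)
y(w, r) = 8 (y(w, r) = -1*(-8) = 8)
67 + y(f(6), 6)*(-146) = 67 + 8*(-146) = 67 - 1168 = -1101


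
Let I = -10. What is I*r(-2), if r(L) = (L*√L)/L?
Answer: -10*I*√2 ≈ -14.142*I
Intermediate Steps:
r(L) = √L (r(L) = L^(3/2)/L = √L)
I*r(-2) = -10*I*√2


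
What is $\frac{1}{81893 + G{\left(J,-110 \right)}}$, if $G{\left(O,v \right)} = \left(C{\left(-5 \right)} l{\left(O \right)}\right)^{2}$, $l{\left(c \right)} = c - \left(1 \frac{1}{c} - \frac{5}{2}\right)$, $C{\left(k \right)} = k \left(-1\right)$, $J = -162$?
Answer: $\frac{6561}{4709813998} \approx 1.393 \cdot 10^{-6}$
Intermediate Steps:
$C{\left(k \right)} = - k$
$l{\left(c \right)} = \frac{5}{2} + c - \frac{1}{c}$ ($l{\left(c \right)} = c - \left(\frac{1}{c} - \frac{5}{2}\right) = c - \left(- \frac{5}{2} + \frac{1}{c}\right) = c + \left(\frac{5}{2} - \frac{1}{c}\right) = \frac{5}{2} + c - \frac{1}{c}$)
$G{\left(O,v \right)} = \left(\frac{25}{2} - \frac{5}{O} + 5 O\right)^{2}$ ($G{\left(O,v \right)} = \left(\left(-1\right) \left(-5\right) \left(\frac{5}{2} + O - \frac{1}{O}\right)\right)^{2} = \left(5 \left(\frac{5}{2} + O - \frac{1}{O}\right)\right)^{2} = \left(\frac{25}{2} - \frac{5}{O} + 5 O\right)^{2}$)
$\frac{1}{81893 + G{\left(J,-110 \right)}} = \frac{1}{81893 + \frac{25 \left(-2 - 162 \left(5 + 2 \left(-162\right)\right)\right)^{2}}{4 \cdot 26244}} = \frac{1}{81893 + \frac{25}{4} \cdot \frac{1}{26244} \left(-2 - 162 \left(5 - 324\right)\right)^{2}} = \frac{1}{81893 + \frac{25}{4} \cdot \frac{1}{26244} \left(-2 - -51678\right)^{2}} = \frac{1}{81893 + \frac{25}{4} \cdot \frac{1}{26244} \left(-2 + 51678\right)^{2}} = \frac{1}{81893 + \frac{25}{4} \cdot \frac{1}{26244} \cdot 51676^{2}} = \frac{1}{81893 + \frac{25}{4} \cdot \frac{1}{26244} \cdot 2670408976} = \frac{1}{81893 + \frac{4172514025}{6561}} = \frac{1}{\frac{4709813998}{6561}} = \frac{6561}{4709813998}$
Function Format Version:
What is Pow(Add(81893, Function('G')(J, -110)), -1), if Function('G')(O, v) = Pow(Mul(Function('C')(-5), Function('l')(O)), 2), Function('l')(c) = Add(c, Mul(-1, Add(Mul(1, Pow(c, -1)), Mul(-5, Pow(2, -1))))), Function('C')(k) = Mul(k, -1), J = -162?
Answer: Rational(6561, 4709813998) ≈ 1.3930e-6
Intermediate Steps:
Function('C')(k) = Mul(-1, k)
Function('l')(c) = Add(Rational(5, 2), c, Mul(-1, Pow(c, -1))) (Function('l')(c) = Add(c, Mul(-1, Add(Pow(c, -1), Mul(-5, Rational(1, 2))))) = Add(c, Mul(-1, Add(Pow(c, -1), Rational(-5, 2)))) = Add(c, Mul(-1, Add(Rational(-5, 2), Pow(c, -1)))) = Add(c, Add(Rational(5, 2), Mul(-1, Pow(c, -1)))) = Add(Rational(5, 2), c, Mul(-1, Pow(c, -1))))
Function('G')(O, v) = Pow(Add(Rational(25, 2), Mul(-5, Pow(O, -1)), Mul(5, O)), 2) (Function('G')(O, v) = Pow(Mul(Mul(-1, -5), Add(Rational(5, 2), O, Mul(-1, Pow(O, -1)))), 2) = Pow(Mul(5, Add(Rational(5, 2), O, Mul(-1, Pow(O, -1)))), 2) = Pow(Add(Rational(25, 2), Mul(-5, Pow(O, -1)), Mul(5, O)), 2))
Pow(Add(81893, Function('G')(J, -110)), -1) = Pow(Add(81893, Mul(Rational(25, 4), Pow(-162, -2), Pow(Add(-2, Mul(-162, Add(5, Mul(2, -162)))), 2))), -1) = Pow(Add(81893, Mul(Rational(25, 4), Rational(1, 26244), Pow(Add(-2, Mul(-162, Add(5, -324))), 2))), -1) = Pow(Add(81893, Mul(Rational(25, 4), Rational(1, 26244), Pow(Add(-2, Mul(-162, -319)), 2))), -1) = Pow(Add(81893, Mul(Rational(25, 4), Rational(1, 26244), Pow(Add(-2, 51678), 2))), -1) = Pow(Add(81893, Mul(Rational(25, 4), Rational(1, 26244), Pow(51676, 2))), -1) = Pow(Add(81893, Mul(Rational(25, 4), Rational(1, 26244), 2670408976)), -1) = Pow(Add(81893, Rational(4172514025, 6561)), -1) = Pow(Rational(4709813998, 6561), -1) = Rational(6561, 4709813998)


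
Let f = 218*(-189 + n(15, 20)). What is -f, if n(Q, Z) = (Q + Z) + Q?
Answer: 30302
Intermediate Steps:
n(Q, Z) = Z + 2*Q
f = -30302 (f = 218*(-189 + (20 + 2*15)) = 218*(-189 + (20 + 30)) = 218*(-189 + 50) = 218*(-139) = -30302)
-f = -1*(-30302) = 30302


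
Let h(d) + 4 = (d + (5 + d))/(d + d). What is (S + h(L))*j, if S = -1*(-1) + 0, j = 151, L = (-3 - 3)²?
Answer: -20989/72 ≈ -291.51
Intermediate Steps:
L = 36 (L = (-6)² = 36)
S = 1 (S = 1 + 0 = 1)
h(d) = -4 + (5 + 2*d)/(2*d) (h(d) = -4 + (d + (5 + d))/(d + d) = -4 + (5 + 2*d)/((2*d)) = -4 + (5 + 2*d)*(1/(2*d)) = -4 + (5 + 2*d)/(2*d))
(S + h(L))*j = (1 + (-3 + (5/2)/36))*151 = (1 + (-3 + (5/2)*(1/36)))*151 = (1 + (-3 + 5/72))*151 = (1 - 211/72)*151 = -139/72*151 = -20989/72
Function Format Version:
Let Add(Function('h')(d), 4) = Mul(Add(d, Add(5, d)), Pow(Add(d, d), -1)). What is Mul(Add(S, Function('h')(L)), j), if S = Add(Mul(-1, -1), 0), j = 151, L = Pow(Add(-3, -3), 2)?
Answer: Rational(-20989, 72) ≈ -291.51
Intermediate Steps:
L = 36 (L = Pow(-6, 2) = 36)
S = 1 (S = Add(1, 0) = 1)
Function('h')(d) = Add(-4, Mul(Rational(1, 2), Pow(d, -1), Add(5, Mul(2, d)))) (Function('h')(d) = Add(-4, Mul(Add(d, Add(5, d)), Pow(Add(d, d), -1))) = Add(-4, Mul(Add(5, Mul(2, d)), Pow(Mul(2, d), -1))) = Add(-4, Mul(Add(5, Mul(2, d)), Mul(Rational(1, 2), Pow(d, -1)))) = Add(-4, Mul(Rational(1, 2), Pow(d, -1), Add(5, Mul(2, d)))))
Mul(Add(S, Function('h')(L)), j) = Mul(Add(1, Add(-3, Mul(Rational(5, 2), Pow(36, -1)))), 151) = Mul(Add(1, Add(-3, Mul(Rational(5, 2), Rational(1, 36)))), 151) = Mul(Add(1, Add(-3, Rational(5, 72))), 151) = Mul(Add(1, Rational(-211, 72)), 151) = Mul(Rational(-139, 72), 151) = Rational(-20989, 72)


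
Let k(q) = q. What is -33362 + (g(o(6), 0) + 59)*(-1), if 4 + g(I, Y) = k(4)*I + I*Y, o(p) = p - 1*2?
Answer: -33433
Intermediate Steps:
o(p) = -2 + p (o(p) = p - 2 = -2 + p)
g(I, Y) = -4 + 4*I + I*Y (g(I, Y) = -4 + (4*I + I*Y) = -4 + 4*I + I*Y)
-33362 + (g(o(6), 0) + 59)*(-1) = -33362 + ((-4 + 4*(-2 + 6) + (-2 + 6)*0) + 59)*(-1) = -33362 + ((-4 + 4*4 + 4*0) + 59)*(-1) = -33362 + ((-4 + 16 + 0) + 59)*(-1) = -33362 + (12 + 59)*(-1) = -33362 + 71*(-1) = -33362 - 71 = -33433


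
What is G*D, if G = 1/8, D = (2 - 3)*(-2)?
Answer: ¼ ≈ 0.25000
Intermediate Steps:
D = 2 (D = -1*(-2) = 2)
G = ⅛ ≈ 0.12500
G*D = (⅛)*2 = ¼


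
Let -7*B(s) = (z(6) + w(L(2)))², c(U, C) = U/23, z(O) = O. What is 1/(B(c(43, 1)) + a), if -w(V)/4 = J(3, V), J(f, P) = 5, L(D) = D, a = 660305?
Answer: 1/660277 ≈ 1.5145e-6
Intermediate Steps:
w(V) = -20 (w(V) = -4*5 = -20)
c(U, C) = U/23 (c(U, C) = U*(1/23) = U/23)
B(s) = -28 (B(s) = -(6 - 20)²/7 = -⅐*(-14)² = -⅐*196 = -28)
1/(B(c(43, 1)) + a) = 1/(-28 + 660305) = 1/660277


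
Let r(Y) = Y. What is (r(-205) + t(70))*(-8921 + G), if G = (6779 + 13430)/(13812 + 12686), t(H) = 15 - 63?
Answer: 59801217597/26498 ≈ 2.2568e+6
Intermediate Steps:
t(H) = -48
G = 20209/26498 ≈ 0.76266
(r(-205) + t(70))*(-8921 + G) = (-205 - 48)*(-8921 + 20209/26498) = -253*(-236368449/26498) = 59801217597/26498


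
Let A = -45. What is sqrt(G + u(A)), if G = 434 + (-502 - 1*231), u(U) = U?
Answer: 2*I*sqrt(86) ≈ 18.547*I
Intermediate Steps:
G = -299 (G = 434 + (-502 - 231) = 434 - 733 = -299)
sqrt(G + u(A)) = sqrt(-299 - 45) = sqrt(-344) = 2*I*sqrt(86)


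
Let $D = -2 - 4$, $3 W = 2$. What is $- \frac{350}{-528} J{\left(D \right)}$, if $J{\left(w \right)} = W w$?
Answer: $- \frac{175}{66} \approx -2.6515$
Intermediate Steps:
$W = \frac{2}{3}$ ($W = \frac{1}{3} \cdot 2 = \frac{2}{3} \approx 0.66667$)
$D = -6$ ($D = -2 - 4 = -6$)
$J{\left(w \right)} = \frac{2 w}{3}$
$- \frac{350}{-528} J{\left(D \right)} = - \frac{350}{-528} \cdot \frac{2}{3} \left(-6\right) = \left(-350\right) \left(- \frac{1}{528}\right) \left(-4\right) = \frac{175}{264} \left(-4\right) = - \frac{175}{66}$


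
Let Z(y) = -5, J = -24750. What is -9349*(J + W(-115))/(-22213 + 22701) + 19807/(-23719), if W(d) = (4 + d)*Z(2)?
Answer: 5365205719729/11574872 ≈ 4.6352e+5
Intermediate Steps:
W(d) = -20 - 5*d (W(d) = (4 + d)*(-5) = -20 - 5*d)
-9349*(J + W(-115))/(-22213 + 22701) + 19807/(-23719) = -9349*(-24750 + (-20 - 5*(-115)))/(-22213 + 22701) + 19807/(-23719) = -9349/(488/(-24750 + (-20 + 575))) + 19807*(-1/23719) = -9349/(488/(-24750 + 555)) - 19807/23719 = -9349/(488/(-24195)) - 19807/23719 = -9349/(488*(-1/24195)) - 19807/23719 = -9349/(-488/24195) - 19807/23719 = -9349*(-24195/488) - 19807/23719 = 226199055/488 - 19807/23719 = 5365205719729/11574872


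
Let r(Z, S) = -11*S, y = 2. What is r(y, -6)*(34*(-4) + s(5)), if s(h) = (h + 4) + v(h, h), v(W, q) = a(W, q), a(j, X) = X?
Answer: -8052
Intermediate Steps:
v(W, q) = q
s(h) = 4 + 2*h (s(h) = (h + 4) + h = (4 + h) + h = 4 + 2*h)
r(y, -6)*(34*(-4) + s(5)) = (-11*(-6))*(34*(-4) + (4 + 2*5)) = 66*(-136 + (4 + 10)) = 66*(-136 + 14) = 66*(-122) = -8052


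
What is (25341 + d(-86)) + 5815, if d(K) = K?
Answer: 31070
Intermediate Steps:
(25341 + d(-86)) + 5815 = (25341 - 86) + 5815 = 25255 + 5815 = 31070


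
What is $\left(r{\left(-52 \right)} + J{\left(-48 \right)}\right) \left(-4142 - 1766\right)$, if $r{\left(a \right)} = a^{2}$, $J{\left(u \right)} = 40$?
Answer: $-16211552$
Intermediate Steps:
$\left(r{\left(-52 \right)} + J{\left(-48 \right)}\right) \left(-4142 - 1766\right) = \left(\left(-52\right)^{2} + 40\right) \left(-4142 - 1766\right) = \left(2704 + 40\right) \left(-5908\right) = 2744 \left(-5908\right) = -16211552$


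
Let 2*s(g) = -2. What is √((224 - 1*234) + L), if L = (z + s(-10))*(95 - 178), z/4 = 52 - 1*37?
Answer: I*√4907 ≈ 70.05*I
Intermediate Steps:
z = 60 (z = 4*(52 - 1*37) = 4*(52 - 37) = 4*15 = 60)
s(g) = -1 (s(g) = (½)*(-2) = -1)
L = -4897 (L = (60 - 1)*(95 - 178) = 59*(-83) = -4897)
√((224 - 1*234) + L) = √((224 - 1*234) - 4897) = √((224 - 234) - 4897) = √(-10 - 4897) = √(-4907) = I*√4907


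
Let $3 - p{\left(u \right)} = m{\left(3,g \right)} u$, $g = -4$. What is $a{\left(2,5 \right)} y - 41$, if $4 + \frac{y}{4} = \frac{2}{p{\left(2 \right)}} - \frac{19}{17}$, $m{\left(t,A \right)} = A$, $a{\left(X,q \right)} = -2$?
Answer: $- \frac{283}{187} \approx -1.5134$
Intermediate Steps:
$p{\left(u \right)} = 3 + 4 u$ ($p{\left(u \right)} = 3 - - 4 u = 3 + 4 u$)
$y = - \frac{3692}{187}$ ($y = -16 + 4 \left(\frac{2}{3 + 4 \cdot 2} - \frac{19}{17}\right) = -16 + 4 \left(\frac{2}{3 + 8} - \frac{19}{17}\right) = -16 + 4 \left(\frac{2}{11} - \frac{19}{17}\right) = -16 + 4 \left(- \frac{175}{187}\right) = -16 - \frac{700}{187} = - \frac{3692}{187} \approx -19.743$)
$a{\left(2,5 \right)} y - 41 = \left(-2\right) \left(- \frac{3692}{187}\right) - 41 = \frac{7384}{187} - 41 = - \frac{283}{187}$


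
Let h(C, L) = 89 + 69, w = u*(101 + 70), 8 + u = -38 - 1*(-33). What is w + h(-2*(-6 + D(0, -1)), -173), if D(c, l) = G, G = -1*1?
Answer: -2065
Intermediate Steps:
u = -13 (u = -8 + (-38 - 1*(-33)) = -8 + (-38 + 33) = -8 - 5 = -13)
G = -1
D(c, l) = -1
w = -2223 (w = -13*(101 + 70) = -13*171 = -2223)
h(C, L) = 158
w + h(-2*(-6 + D(0, -1)), -173) = -2223 + 158 = -2065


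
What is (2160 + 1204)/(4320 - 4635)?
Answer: -3364/315 ≈ -10.679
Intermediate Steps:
(2160 + 1204)/(4320 - 4635) = 3364/(-315) = 3364*(-1/315) = -3364/315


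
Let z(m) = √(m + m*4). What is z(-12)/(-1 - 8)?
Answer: -2*I*√15/9 ≈ -0.86066*I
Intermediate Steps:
z(m) = √5*√m (z(m) = √(m + 4*m) = √(5*m) = √5*√m)
z(-12)/(-1 - 8) = (√5*√(-12))/(-1 - 8) = (√5*(2*I*√3))/(-9) = (2*I*√15)*(-⅑) = -2*I*√15/9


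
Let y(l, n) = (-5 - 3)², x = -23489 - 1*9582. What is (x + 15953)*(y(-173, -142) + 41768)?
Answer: -716080176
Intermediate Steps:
x = -33071 (x = -23489 - 9582 = -33071)
y(l, n) = 64 (y(l, n) = (-8)² = 64)
(x + 15953)*(y(-173, -142) + 41768) = (-33071 + 15953)*(64 + 41768) = -17118*41832 = -716080176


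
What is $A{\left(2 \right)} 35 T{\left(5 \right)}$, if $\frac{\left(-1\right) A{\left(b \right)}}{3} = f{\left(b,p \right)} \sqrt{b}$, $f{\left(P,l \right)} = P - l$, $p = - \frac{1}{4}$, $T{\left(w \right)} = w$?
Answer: $- \frac{4725 \sqrt{2}}{4} \approx -1670.5$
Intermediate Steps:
$p = - \frac{1}{4}$ ($p = \left(-1\right) \frac{1}{4} = - \frac{1}{4} \approx -0.25$)
$A{\left(b \right)} = - 3 \sqrt{b} \left(\frac{1}{4} + b\right)$ ($A{\left(b \right)} = - 3 \left(b - - \frac{1}{4}\right) \sqrt{b} = - 3 \left(b + \frac{1}{4}\right) \sqrt{b} = - 3 \left(\frac{1}{4} + b\right) \sqrt{b} = - 3 \sqrt{b} \left(\frac{1}{4} + b\right)$)
$A{\left(2 \right)} 35 T{\left(5 \right)} = \sqrt{2} \left(- \frac{3}{4} - 6\right) 35 \cdot 5 = \sqrt{2} \left(- \frac{27}{4}\right) 35 \cdot 5 = - \frac{27 \sqrt{2}}{4} \cdot 35 \cdot 5 = - \frac{945 \sqrt{2}}{4} \cdot 5 = - \frac{4725 \sqrt{2}}{4}$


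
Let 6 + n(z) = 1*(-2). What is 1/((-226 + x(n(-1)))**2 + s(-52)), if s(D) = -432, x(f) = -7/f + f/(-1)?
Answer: 64/2989521 ≈ 2.1408e-5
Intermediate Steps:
n(z) = -8 (n(z) = -6 + 1*(-2) = -6 - 2 = -8)
x(f) = -f - 7/f (x(f) = -7/f + f*(-1) = -7/f - f = -f - 7/f)
1/((-226 + x(n(-1)))**2 + s(-52)) = 1/((-226 + (-1*(-8) - 7/(-8)))**2 - 432) = 1/((-226 + (8 - 7*(-1/8)))**2 - 432) = 1/((-226 + (8 + 7/8))**2 - 432) = 1/((-226 + 71/8)**2 - 432) = 1/((-1737/8)**2 - 432) = 1/(3017169/64 - 432) = 1/(2989521/64) = 64/2989521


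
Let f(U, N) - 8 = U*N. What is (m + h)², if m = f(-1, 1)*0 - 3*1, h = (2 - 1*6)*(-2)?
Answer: 25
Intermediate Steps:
f(U, N) = 8 + N*U (f(U, N) = 8 + U*N = 8 + N*U)
h = 8 (h = (2 - 6)*(-2) = -4*(-2) = 8)
m = -3 (m = (8 + 1*(-1))*0 - 3*1 = (8 - 1)*0 - 3 = 7*0 - 3 = 0 - 3 = -3)
(m + h)² = (-3 + 8)² = 5² = 25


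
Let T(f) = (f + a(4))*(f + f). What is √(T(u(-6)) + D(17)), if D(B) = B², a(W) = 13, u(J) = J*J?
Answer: √3817 ≈ 61.782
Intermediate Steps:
u(J) = J²
T(f) = 2*f*(13 + f) (T(f) = (f + 13)*(f + f) = (13 + f)*(2*f) = 2*f*(13 + f))
√(T(u(-6)) + D(17)) = √(2*(-6)²*(13 + (-6)²) + 17²) = √(2*36*(13 + 36) + 289) = √(2*36*49 + 289) = √(3528 + 289) = √3817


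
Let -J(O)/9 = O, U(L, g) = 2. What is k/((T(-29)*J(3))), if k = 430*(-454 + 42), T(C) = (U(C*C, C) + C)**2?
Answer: 177160/19683 ≈ 9.0007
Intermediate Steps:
T(C) = (2 + C)**2
J(O) = -9*O
k = -177160 (k = 430*(-412) = -177160)
k/((T(-29)*J(3))) = -177160*(-1/(27*(2 - 29)**2)) = -177160/((-27)**2*(-27)) = -177160/(729*(-27)) = -177160/(-19683) = -177160*(-1/19683) = 177160/19683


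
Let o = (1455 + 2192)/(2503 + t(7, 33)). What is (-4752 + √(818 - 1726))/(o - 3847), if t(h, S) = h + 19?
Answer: 1502226/1215677 - 2529*I*√227/4862708 ≈ 1.2357 - 0.0078358*I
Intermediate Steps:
t(h, S) = 19 + h
o = 3647/2529 (o = (1455 + 2192)/(2503 + (19 + 7)) = 3647/(2503 + 26) = 3647/2529 ≈ 1.4421)
(-4752 + √(818 - 1726))/(o - 3847) = (-4752 + √(818 - 1726))/(3647/2529 - 3847) = (-4752 + √(-908))/(-9725416/2529) = (-4752 + 2*I*√227)*(-2529/9725416) = 1502226/1215677 - 2529*I*√227/4862708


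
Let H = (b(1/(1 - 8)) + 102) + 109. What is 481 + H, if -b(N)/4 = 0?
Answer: 692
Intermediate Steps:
b(N) = 0 (b(N) = -4*0 = 0)
H = 211 (H = (0 + 102) + 109 = 102 + 109 = 211)
481 + H = 481 + 211 = 692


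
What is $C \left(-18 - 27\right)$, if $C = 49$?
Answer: $-2205$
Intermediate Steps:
$C \left(-18 - 27\right) = 49 \left(-18 - 27\right) = 49 \left(-45\right) = -2205$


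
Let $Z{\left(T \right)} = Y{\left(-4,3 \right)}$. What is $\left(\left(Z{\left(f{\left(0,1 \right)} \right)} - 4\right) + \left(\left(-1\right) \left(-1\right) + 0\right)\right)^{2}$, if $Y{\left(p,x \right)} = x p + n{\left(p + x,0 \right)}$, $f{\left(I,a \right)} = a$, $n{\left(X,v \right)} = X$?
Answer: $256$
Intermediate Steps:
$Y{\left(p,x \right)} = p + x + p x$ ($Y{\left(p,x \right)} = x p + \left(p + x\right) = p x + \left(p + x\right) = p + x + p x$)
$Z{\left(T \right)} = -13$ ($Z{\left(T \right)} = -4 + 3 - 12 = -13$)
$\left(\left(Z{\left(f{\left(0,1 \right)} \right)} - 4\right) + \left(\left(-1\right) \left(-1\right) + 0\right)\right)^{2} = \left(\left(-13 - 4\right) + \left(\left(-1\right) \left(-1\right) + 0\right)\right)^{2} = \left(\left(-13 - 4\right) + \left(1 + 0\right)\right)^{2} = \left(-17 + 1\right)^{2} = \left(-16\right)^{2} = 256$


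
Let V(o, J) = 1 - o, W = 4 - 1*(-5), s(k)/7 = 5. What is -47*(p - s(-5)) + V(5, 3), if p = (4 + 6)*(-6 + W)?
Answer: 231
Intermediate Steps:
s(k) = 35 (s(k) = 7*5 = 35)
W = 9 (W = 4 + 5 = 9)
p = 30 (p = (4 + 6)*(-6 + 9) = 10*3 = 30)
-47*(p - s(-5)) + V(5, 3) = -47*(30 - 1*35) + (1 - 1*5) = -47*(30 - 35) + (1 - 5) = -47*(-5) - 4 = 235 - 4 = 231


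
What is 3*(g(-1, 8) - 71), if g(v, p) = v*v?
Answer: -210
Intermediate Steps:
g(v, p) = v²
3*(g(-1, 8) - 71) = 3*((-1)² - 71) = 3*(1 - 71) = 3*(-70) = -210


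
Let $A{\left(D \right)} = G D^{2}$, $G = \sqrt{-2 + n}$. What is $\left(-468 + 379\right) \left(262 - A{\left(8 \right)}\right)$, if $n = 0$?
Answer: $-23318 + 5696 i \sqrt{2} \approx -23318.0 + 8055.4 i$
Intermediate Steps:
$G = i \sqrt{2}$ ($G = \sqrt{-2 + 0} = \sqrt{-2} = i \sqrt{2} \approx 1.4142 i$)
$A{\left(D \right)} = i \sqrt{2} D^{2}$
$\left(-468 + 379\right) \left(262 - A{\left(8 \right)}\right) = \left(-468 + 379\right) \left(262 - i \sqrt{2} \cdot 8^{2}\right) = - 89 \left(262 - i \sqrt{2} \cdot 64\right) = - 89 \left(262 - 64 i \sqrt{2}\right) = -23318 + 5696 i \sqrt{2}$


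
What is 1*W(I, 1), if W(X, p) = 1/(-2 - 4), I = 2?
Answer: -⅙ ≈ -0.16667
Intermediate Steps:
W(X, p) = -⅙ (W(X, p) = 1/(-6) = -⅙)
1*W(I, 1) = 1*(-⅙) = -⅙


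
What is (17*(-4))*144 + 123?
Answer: -9669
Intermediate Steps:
(17*(-4))*144 + 123 = -68*144 + 123 = -9792 + 123 = -9669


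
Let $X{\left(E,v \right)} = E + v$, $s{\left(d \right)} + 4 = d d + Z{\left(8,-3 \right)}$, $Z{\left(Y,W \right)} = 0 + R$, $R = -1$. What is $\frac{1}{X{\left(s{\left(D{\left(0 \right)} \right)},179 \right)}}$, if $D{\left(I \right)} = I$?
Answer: $\frac{1}{174} \approx 0.0057471$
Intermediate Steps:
$Z{\left(Y,W \right)} = -1$ ($Z{\left(Y,W \right)} = 0 - 1 = -1$)
$s{\left(d \right)} = -5 + d^{2}$ ($s{\left(d \right)} = -4 + \left(d d - 1\right) = -4 + \left(d^{2} - 1\right) = -4 + \left(-1 + d^{2}\right) = -5 + d^{2}$)
$\frac{1}{X{\left(s{\left(D{\left(0 \right)} \right)},179 \right)}} = \frac{1}{\left(-5 + 0^{2}\right) + 179} = \frac{1}{\left(-5 + 0\right) + 179} = \frac{1}{-5 + 179} = \frac{1}{174}$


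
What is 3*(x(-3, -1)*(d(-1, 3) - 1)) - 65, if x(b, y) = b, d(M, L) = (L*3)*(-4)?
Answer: 268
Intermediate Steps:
d(M, L) = -12*L (d(M, L) = (3*L)*(-4) = -12*L)
3*(x(-3, -1)*(d(-1, 3) - 1)) - 65 = 3*(-3*(-12*3 - 1)) - 65 = 3*(-3*(-36 - 1)) - 65 = 3*(-3*(-37)) - 65 = 3*111 - 65 = 333 - 65 = 268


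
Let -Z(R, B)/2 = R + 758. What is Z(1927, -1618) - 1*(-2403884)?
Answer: 2398514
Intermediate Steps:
Z(R, B) = -1516 - 2*R (Z(R, B) = -2*(R + 758) = -2*(758 + R) = -1516 - 2*R)
Z(1927, -1618) - 1*(-2403884) = (-1516 - 2*1927) - 1*(-2403884) = (-1516 - 3854) + 2403884 = -5370 + 2403884 = 2398514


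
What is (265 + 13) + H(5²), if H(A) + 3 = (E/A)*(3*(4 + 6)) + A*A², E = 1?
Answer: 79506/5 ≈ 15901.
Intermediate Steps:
H(A) = -3 + A³ + 30/A (H(A) = -3 + ((1/A)*(3*(4 + 6)) + A*A²) = -3 + ((3*10)/A + A³) = -3 + (30/A + A³) = -3 + (A³ + 30/A) = -3 + A³ + 30/A)
(265 + 13) + H(5²) = (265 + 13) + (-3 + (5²)³ + 30/(5²)) = 278 + (-3 + 25³ + 30/25) = 278 + (-3 + 15625 + 30*(1/25)) = 278 + (-3 + 15625 + 6/5) = 278 + 78116/5 = 79506/5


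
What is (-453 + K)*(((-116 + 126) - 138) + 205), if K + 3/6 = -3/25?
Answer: -1746437/50 ≈ -34929.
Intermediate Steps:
K = -31/50 (K = -½ - 3/25 = -31/50 ≈ -0.62000)
(-453 + K)*(((-116 + 126) - 138) + 205) = (-453 - 31/50)*(((-116 + 126) - 138) + 205) = -22681*((10 - 138) + 205)/50 = -22681*(-128 + 205)/50 = -22681/50*77 = -1746437/50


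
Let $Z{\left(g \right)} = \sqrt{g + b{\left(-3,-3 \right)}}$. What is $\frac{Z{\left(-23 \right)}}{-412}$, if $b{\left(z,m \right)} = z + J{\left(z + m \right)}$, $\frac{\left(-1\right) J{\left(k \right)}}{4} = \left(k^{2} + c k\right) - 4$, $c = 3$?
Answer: $- \frac{i \sqrt{82}}{412} \approx - 0.021979 i$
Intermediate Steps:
$J{\left(k \right)} = 16 - 12 k - 4 k^{2}$ ($J{\left(k \right)} = - 4 \left(\left(k^{2} + 3 k\right) - 4\right) = - 4 \left(-4 + k^{2} + 3 k\right) = 16 - 12 k - 4 k^{2}$)
$b{\left(z,m \right)} = 16 - 12 m - 11 z - 4 \left(m + z\right)^{2}$ ($b{\left(z,m \right)} = z - \left(-16 + 4 \left(z + m\right)^{2} + 12 \left(z + m\right)\right) = z - \left(-16 + 4 \left(m + z\right)^{2} + 12 \left(m + z\right)\right) = z - \left(-16 + 4 \left(m + z\right)^{2} + 12 m + 12 z\right) = 16 - 12 m - 11 z - 4 \left(m + z\right)^{2}$)
$Z{\left(g \right)} = \sqrt{-59 + g}$ ($Z{\left(g \right)} = \sqrt{g - \left(-85 + 4 \left(-3 - 3\right)^{2}\right)} = \sqrt{g + \left(16 + 36 + 33 - 4 \left(-6\right)^{2}\right)} = \sqrt{g + \left(16 + 36 + 33 - 144\right)} = \sqrt{g - 59} = \sqrt{-59 + g}$)
$\frac{Z{\left(-23 \right)}}{-412} = \frac{\sqrt{-59 - 23}}{-412} = \sqrt{-82} \left(- \frac{1}{412}\right) = i \sqrt{82} \left(- \frac{1}{412}\right) = - \frac{i \sqrt{82}}{412}$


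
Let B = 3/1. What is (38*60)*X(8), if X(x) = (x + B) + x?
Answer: 43320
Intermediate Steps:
B = 3 (B = 3*1 = 3)
X(x) = 3 + 2*x (X(x) = (x + 3) + x = (3 + x) + x = 3 + 2*x)
(38*60)*X(8) = (38*60)*(3 + 2*8) = 2280*(3 + 16) = 2280*19 = 43320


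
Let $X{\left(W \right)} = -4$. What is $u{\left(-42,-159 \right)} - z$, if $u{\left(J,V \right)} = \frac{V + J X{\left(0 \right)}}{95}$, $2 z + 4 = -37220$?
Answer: $\frac{1768149}{95} \approx 18612.0$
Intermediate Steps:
$z = -18612$ ($z = -2 + \frac{1}{2} \left(-37220\right) = -2 - 18610 = -18612$)
$u{\left(J,V \right)} = - \frac{4 J}{95} + \frac{V}{95}$ ($u{\left(J,V \right)} = \frac{V + J \left(-4\right)}{95} = \left(V - 4 J\right) \frac{1}{95} = - \frac{4 J}{95} + \frac{V}{95}$)
$u{\left(-42,-159 \right)} - z = \left(\left(- \frac{4}{95}\right) \left(-42\right) + \frac{1}{95} \left(-159\right)\right) - -18612 = \left(\frac{168}{95} - \frac{159}{95}\right) + 18612 = \frac{9}{95} + 18612 = \frac{1768149}{95}$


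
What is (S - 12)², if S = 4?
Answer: 64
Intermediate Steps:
(S - 12)² = (4 - 12)² = (-8)² = 64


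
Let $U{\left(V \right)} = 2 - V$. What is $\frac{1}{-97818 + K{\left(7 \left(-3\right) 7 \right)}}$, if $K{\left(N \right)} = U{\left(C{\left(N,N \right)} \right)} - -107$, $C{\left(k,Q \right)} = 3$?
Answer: $- \frac{1}{97712} \approx -1.0234 \cdot 10^{-5}$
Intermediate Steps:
$K{\left(N \right)} = 106$ ($K{\left(N \right)} = \left(2 - 3\right) - -107 = \left(2 - 3\right) + 107 = -1 + 107 = 106$)
$\frac{1}{-97818 + K{\left(7 \left(-3\right) 7 \right)}} = \frac{1}{-97818 + 106} = \frac{1}{-97712} = - \frac{1}{97712}$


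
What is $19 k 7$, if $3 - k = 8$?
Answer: $-665$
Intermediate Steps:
$k = -5$ ($k = 3 - 8 = -5$)
$19 k 7 = 19 \left(-5\right) 7 = \left(-95\right) 7 = -665$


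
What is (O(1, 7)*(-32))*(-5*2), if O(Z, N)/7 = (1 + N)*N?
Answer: 125440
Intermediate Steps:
O(Z, N) = 7*N*(1 + N) (O(Z, N) = 7*((1 + N)*N) = 7*(N*(1 + N)) = 7*N*(1 + N))
(O(1, 7)*(-32))*(-5*2) = ((7*7*(1 + 7))*(-32))*(-5*2) = ((7*7*8)*(-32))*(-10) = (392*(-32))*(-10) = -12544*(-10) = 125440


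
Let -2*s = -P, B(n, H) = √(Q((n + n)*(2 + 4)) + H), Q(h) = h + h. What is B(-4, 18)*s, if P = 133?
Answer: 133*I*√78/2 ≈ 587.31*I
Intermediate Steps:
Q(h) = 2*h
B(n, H) = √(H + 24*n) (B(n, H) = √(2*((n + n)*(2 + 4)) + H) = √(2*((2*n)*6) + H) = √(2*(12*n) + H) = √(24*n + H) = √(H + 24*n))
s = 133/2 (s = -(-1)*133/2 = -½*(-133) = 133/2 ≈ 66.500)
B(-4, 18)*s = √(18 + 24*(-4))*(133/2) = √(18 - 96)*(133/2) = √(-78)*(133/2) = (I*√78)*(133/2) = 133*I*√78/2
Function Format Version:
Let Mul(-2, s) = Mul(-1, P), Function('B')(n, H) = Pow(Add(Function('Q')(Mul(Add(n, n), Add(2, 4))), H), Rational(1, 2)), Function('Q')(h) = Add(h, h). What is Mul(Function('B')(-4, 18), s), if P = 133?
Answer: Mul(Rational(133, 2), I, Pow(78, Rational(1, 2))) ≈ Mul(587.31, I)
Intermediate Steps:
Function('Q')(h) = Mul(2, h)
Function('B')(n, H) = Pow(Add(H, Mul(24, n)), Rational(1, 2)) (Function('B')(n, H) = Pow(Add(Mul(2, Mul(Add(n, n), Add(2, 4))), H), Rational(1, 2)) = Pow(Add(Mul(2, Mul(Mul(2, n), 6)), H), Rational(1, 2)) = Pow(Add(Mul(2, Mul(12, n)), H), Rational(1, 2)) = Pow(Add(Mul(24, n), H), Rational(1, 2)) = Pow(Add(H, Mul(24, n)), Rational(1, 2)))
s = Rational(133, 2) (s = Mul(Rational(-1, 2), Mul(-1, 133)) = Mul(Rational(-1, 2), -133) = Rational(133, 2) ≈ 66.500)
Mul(Function('B')(-4, 18), s) = Mul(Pow(Add(18, Mul(24, -4)), Rational(1, 2)), Rational(133, 2)) = Mul(Pow(Add(18, -96), Rational(1, 2)), Rational(133, 2)) = Mul(Pow(-78, Rational(1, 2)), Rational(133, 2)) = Mul(Mul(I, Pow(78, Rational(1, 2))), Rational(133, 2)) = Mul(Rational(133, 2), I, Pow(78, Rational(1, 2)))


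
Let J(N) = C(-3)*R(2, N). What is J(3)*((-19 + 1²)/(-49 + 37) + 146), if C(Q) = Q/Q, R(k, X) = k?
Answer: 295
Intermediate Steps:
C(Q) = 1
J(N) = 2 (J(N) = 1*2 = 2)
J(3)*((-19 + 1²)/(-49 + 37) + 146) = 2*((-19 + 1²)/(-49 + 37) + 146) = 2*((-19 + 1)/(-12) + 146) = 2*(-18*(-1/12) + 146) = 2*(3/2 + 146) = 2*(295/2) = 295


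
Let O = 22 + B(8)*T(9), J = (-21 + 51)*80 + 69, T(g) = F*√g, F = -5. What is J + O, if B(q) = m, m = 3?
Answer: 2446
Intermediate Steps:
T(g) = -5*√g
J = 2469 (J = 30*80 + 69 = 2400 + 69 = 2469)
B(q) = 3
O = -23 (O = 22 + 3*(-5*√9) = 22 + 3*(-5*3) = 22 + 3*(-15) = 22 - 45 = -23)
J + O = 2469 - 23 = 2446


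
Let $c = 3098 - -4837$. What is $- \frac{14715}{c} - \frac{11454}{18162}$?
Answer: $- \frac{3979348}{1601283} \approx -2.4851$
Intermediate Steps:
$c = 7935$ ($c = 3098 + 4837 = 7935$)
$- \frac{14715}{c} - \frac{11454}{18162} = - \frac{14715}{7935} - \frac{11454}{18162} = \left(-14715\right) \frac{1}{7935} - \frac{1909}{3027} = - \frac{981}{529} - \frac{1909}{3027} = - \frac{3979348}{1601283}$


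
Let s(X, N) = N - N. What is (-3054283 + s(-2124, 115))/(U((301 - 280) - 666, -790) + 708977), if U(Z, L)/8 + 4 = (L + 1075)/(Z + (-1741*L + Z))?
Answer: -209844513515/48708066339 ≈ -4.3082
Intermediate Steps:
s(X, N) = 0
U(Z, L) = -32 + 8*(1075 + L)/(-1741*L + 2*Z) (U(Z, L) = -32 + 8*((L + 1075)/(Z + (-1741*L + Z))) = -32 + 8*((1075 + L)/(Z + (Z - 1741*L))) = -32 + 8*((1075 + L)/(-1741*L + 2*Z)) = -32 + 8*(1075 + L)/(-1741*L + 2*Z))
(-3054283 + s(-2124, 115))/(U((301 - 280) - 666, -790) + 708977) = (-3054283 + 0)/(8*(-1075 - 6965*(-790) + 8*((301 - 280) - 666))/(-2*((301 - 280) - 666) + 1741*(-790)) + 708977) = -3054283/(8*(-1075 + 5502350 + 8*(21 - 666))/(-2*(21 - 666) - 1375390) + 708977) = -3054283/(8*(-1075 + 5502350 + 8*(-645))/(-2*(-645) - 1375390) + 708977) = -3054283/(8*(-1075 + 5502350 - 5160)/(1290 - 1375390) + 708977) = -3054283/(8*5496115/(-1374100) + 708977) = -3054283/(8*(-1/1374100)*5496115 + 708977) = -3054283/(-2198446/68705 + 708977) = -3054283/48708066339/68705 = -3054283*68705/48708066339 = -209844513515/48708066339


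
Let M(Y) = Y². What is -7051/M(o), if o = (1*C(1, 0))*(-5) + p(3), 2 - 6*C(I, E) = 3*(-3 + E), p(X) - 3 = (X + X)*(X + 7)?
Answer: -253836/104329 ≈ -2.4330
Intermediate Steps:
p(X) = 3 + 2*X*(7 + X) (p(X) = 3 + (X + X)*(X + 7) = 3 + (2*X)*(7 + X) = 3 + 2*X*(7 + X))
C(I, E) = 11/6 - E/2 (C(I, E) = ⅓ - (-3 + E)/2 = ⅓ - (-9 + 3*E)/6 = ⅓ + (3/2 - E/2) = 11/6 - E/2)
o = 323/6 (o = (1*(11/6 - ½*0))*(-5) + (3 + 2*3² + 14*3) = (1*(11/6 + 0))*(-5) + (3 + 2*9 + 42) = (1*(11/6))*(-5) + (3 + 18 + 42) = (11/6)*(-5) + 63 = -55/6 + 63 = 323/6 ≈ 53.833)
-7051/M(o) = -7051/((323/6)²) = -7051/104329/36 = -7051*36/104329 = -253836/104329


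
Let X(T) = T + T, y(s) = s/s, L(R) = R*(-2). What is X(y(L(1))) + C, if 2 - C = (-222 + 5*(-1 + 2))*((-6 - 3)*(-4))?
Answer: 7816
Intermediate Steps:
L(R) = -2*R
y(s) = 1
C = 7814 (C = 2 - (-222 + 5*(-1 + 2))*(-6 - 3)*(-4) = 2 - (-222 + 5*1)*(-9*(-4)) = 2 - (-222 + 5)*36 = 2 - (-217)*36 = 2 - 1*(-7812) = 2 + 7812 = 7814)
X(T) = 2*T
X(y(L(1))) + C = 2*1 + 7814 = 2 + 7814 = 7816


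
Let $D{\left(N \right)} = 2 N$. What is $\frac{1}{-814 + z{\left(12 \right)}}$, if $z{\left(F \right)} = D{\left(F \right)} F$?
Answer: $- \frac{1}{526} \approx -0.0019011$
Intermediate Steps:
$z{\left(F \right)} = 2 F^{2}$ ($z{\left(F \right)} = 2 F F = 2 F^{2}$)
$\frac{1}{-814 + z{\left(12 \right)}} = \frac{1}{-814 + 2 \cdot 12^{2}} = \frac{1}{-814 + 2 \cdot 144} = \frac{1}{-814 + 288} = \frac{1}{-526} = - \frac{1}{526}$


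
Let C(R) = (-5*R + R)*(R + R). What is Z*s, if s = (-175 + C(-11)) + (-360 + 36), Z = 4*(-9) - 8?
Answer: 64548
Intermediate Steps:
C(R) = -8*R**2 (C(R) = (-4*R)*(2*R) = -8*R**2)
Z = -44 (Z = -36 - 8 = -44)
s = -1467 (s = (-175 - 8*(-11)**2) + (-360 + 36) = (-175 - 8*121) - 324 = (-175 - 968) - 324 = -1143 - 324 = -1467)
Z*s = -44*(-1467) = 64548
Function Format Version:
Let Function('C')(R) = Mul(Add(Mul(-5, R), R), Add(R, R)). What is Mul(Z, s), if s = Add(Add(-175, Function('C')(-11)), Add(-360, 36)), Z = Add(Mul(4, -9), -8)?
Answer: 64548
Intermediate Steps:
Function('C')(R) = Mul(-8, Pow(R, 2)) (Function('C')(R) = Mul(Mul(-4, R), Mul(2, R)) = Mul(-8, Pow(R, 2)))
Z = -44 (Z = Add(-36, -8) = -44)
s = -1467 (s = Add(Add(-175, Mul(-8, Pow(-11, 2))), Add(-360, 36)) = Add(Add(-175, Mul(-8, 121)), -324) = Add(Add(-175, -968), -324) = Add(-1143, -324) = -1467)
Mul(Z, s) = Mul(-44, -1467) = 64548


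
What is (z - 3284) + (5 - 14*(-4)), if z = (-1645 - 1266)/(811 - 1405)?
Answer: -1911551/594 ≈ -3218.1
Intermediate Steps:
z = 2911/594 (z = -2911/(-594) = -2911*(-1/594) = 2911/594 ≈ 4.9007)
(z - 3284) + (5 - 14*(-4)) = (2911/594 - 3284) + (5 - 14*(-4)) = -1947785/594 + (5 + 56) = -1947785/594 + 61 = -1911551/594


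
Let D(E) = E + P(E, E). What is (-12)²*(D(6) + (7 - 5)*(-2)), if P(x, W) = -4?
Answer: -288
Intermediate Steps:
D(E) = -4 + E (D(E) = E - 4 = -4 + E)
(-12)²*(D(6) + (7 - 5)*(-2)) = (-12)²*((-4 + 6) + (7 - 5)*(-2)) = 144*(2 + 2*(-2)) = 144*(2 - 4) = 144*(-2) = -288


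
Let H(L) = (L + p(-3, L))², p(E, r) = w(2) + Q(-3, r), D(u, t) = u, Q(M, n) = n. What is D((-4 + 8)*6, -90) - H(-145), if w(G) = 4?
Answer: -81772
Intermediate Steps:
p(E, r) = 4 + r
H(L) = (4 + 2*L)² (H(L) = (L + (4 + L))² = (4 + 2*L)²)
D((-4 + 8)*6, -90) - H(-145) = (-4 + 8)*6 - 4*(2 - 145)² = 4*6 - 4*(-143)² = 24 - 4*20449 = 24 - 1*81796 = 24 - 81796 = -81772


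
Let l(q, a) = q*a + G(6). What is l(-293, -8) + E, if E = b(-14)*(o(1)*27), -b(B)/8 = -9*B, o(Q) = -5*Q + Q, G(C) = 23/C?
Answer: 667271/6 ≈ 1.1121e+5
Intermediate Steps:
o(Q) = -4*Q
b(B) = 72*B (b(B) = -(-72)*B = 72*B)
l(q, a) = 23/6 + a*q (l(q, a) = q*a + 23/6 = a*q + 23*(⅙) = a*q + 23/6 = 23/6 + a*q)
E = 108864 (E = (72*(-14))*(-4*1*27) = -(-4032)*27 = -1008*(-108) = 108864)
l(-293, -8) + E = (23/6 - 8*(-293)) + 108864 = (23/6 + 2344) + 108864 = 14087/6 + 108864 = 667271/6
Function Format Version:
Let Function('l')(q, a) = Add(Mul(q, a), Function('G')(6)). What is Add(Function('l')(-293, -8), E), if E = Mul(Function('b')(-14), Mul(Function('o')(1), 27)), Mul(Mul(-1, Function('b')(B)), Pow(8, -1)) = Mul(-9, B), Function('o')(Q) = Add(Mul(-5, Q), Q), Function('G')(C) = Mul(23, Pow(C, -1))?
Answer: Rational(667271, 6) ≈ 1.1121e+5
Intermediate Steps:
Function('o')(Q) = Mul(-4, Q)
Function('b')(B) = Mul(72, B) (Function('b')(B) = Mul(-8, Mul(-9, B)) = Mul(72, B))
Function('l')(q, a) = Add(Rational(23, 6), Mul(a, q)) (Function('l')(q, a) = Add(Mul(q, a), Mul(23, Pow(6, -1))) = Add(Mul(a, q), Mul(23, Rational(1, 6))) = Add(Mul(a, q), Rational(23, 6)) = Add(Rational(23, 6), Mul(a, q)))
E = 108864 (E = Mul(Mul(72, -14), Mul(Mul(-4, 1), 27)) = Mul(-1008, Mul(-4, 27)) = Mul(-1008, -108) = 108864)
Add(Function('l')(-293, -8), E) = Add(Add(Rational(23, 6), Mul(-8, -293)), 108864) = Add(Add(Rational(23, 6), 2344), 108864) = Add(Rational(14087, 6), 108864) = Rational(667271, 6)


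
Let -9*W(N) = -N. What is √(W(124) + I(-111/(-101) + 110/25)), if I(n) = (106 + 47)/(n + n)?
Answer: √7687185874/16662 ≈ 5.2621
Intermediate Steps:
W(N) = N/9 (W(N) = -(-1)*N/9 = N/9)
I(n) = 153/(2*n) (I(n) = 153/((2*n)) = 153*(1/(2*n)) = 153/(2*n))
√(W(124) + I(-111/(-101) + 110/25)) = √((⅑)*124 + 153/(2*(-111/(-101) + 110/25))) = √(124/9 + 153/(2*(-111*(-1/101) + 110*(1/25)))) = √(124/9 + 153/(2*(111/101 + 22/5))) = √(124/9 + 153/(2*(2777/505))) = √(124/9 + (153/2)*(505/2777)) = √(124/9 + 77265/5554) = √(1384081/49986) = √7687185874/16662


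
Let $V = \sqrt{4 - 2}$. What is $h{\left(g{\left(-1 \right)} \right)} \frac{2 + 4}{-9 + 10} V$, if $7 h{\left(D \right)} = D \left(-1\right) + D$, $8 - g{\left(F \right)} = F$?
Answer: $0$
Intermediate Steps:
$g{\left(F \right)} = 8 - F$
$V = \sqrt{2} \approx 1.4142$
$h{\left(D \right)} = 0$ ($h{\left(D \right)} = \frac{D \left(-1\right) + D}{7} = \frac{- D + D}{7} = \frac{1}{7} \cdot 0 = 0$)
$h{\left(g{\left(-1 \right)} \right)} \frac{2 + 4}{-9 + 10} V = 0 \frac{2 + 4}{-9 + 10} \sqrt{2} = 0 \cdot \frac{6}{1} \sqrt{2} = 0 \cdot 6 \cdot 1 \sqrt{2} = 0 \cdot 6 \sqrt{2} = 0 \sqrt{2} = 0$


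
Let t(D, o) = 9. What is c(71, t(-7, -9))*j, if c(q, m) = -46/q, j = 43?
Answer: -1978/71 ≈ -27.859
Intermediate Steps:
c(71, t(-7, -9))*j = -46/71*43 = -1978/71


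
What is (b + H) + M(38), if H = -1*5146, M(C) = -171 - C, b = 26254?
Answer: 20899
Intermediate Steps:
H = -5146
(b + H) + M(38) = (26254 - 5146) + (-171 - 1*38) = 21108 + (-171 - 38) = 21108 - 209 = 20899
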